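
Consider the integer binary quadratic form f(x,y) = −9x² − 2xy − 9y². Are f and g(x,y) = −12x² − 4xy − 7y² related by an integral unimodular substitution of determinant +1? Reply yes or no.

D₁ = -320, D₂ = -320
f is negative-definite; reduce −f:
−f: reduced (well bottom): (9,2,9) with a≤c, −a<b≤a
flip sign back: reduced form of f is (-9,-2,-9)
g is negative-definite; reduce −g:
−g: flip: (12,4,7)→(7,-4,12)
−g: reduced (well bottom): (7,-4,12) with a≤c, −a<b≤a
flip sign back: reduced form of g is (-7,4,-12)
reduced forms (-9, -2, -9) vs (-7, 4, -12) ⇒ inequivalent

no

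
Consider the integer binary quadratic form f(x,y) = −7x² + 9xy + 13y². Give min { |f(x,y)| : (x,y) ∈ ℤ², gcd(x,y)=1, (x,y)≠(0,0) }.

river: ρ → (13,17,-3)
river: ρ → (-3,19,7)
river: ρ → (7,9,-13)
river: ρ → (-13,17,3)
river: ρ → (3,19,-7)
river: ρ → (-7,9,13)
closes: descent 0, river 6
min |a| on river = 3

3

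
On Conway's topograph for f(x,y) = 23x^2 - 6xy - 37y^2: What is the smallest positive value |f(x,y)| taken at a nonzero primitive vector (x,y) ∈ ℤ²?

descent: ρ → (-37,6,23)
descent: ρ → (23,40,-20)  [lands on river]
river: ρ → (-20,40,23)
river: ρ → (23,52,-8)
river: ρ → (-8,44,47)
river: ρ → (47,50,-5)
river: ρ → (-5,50,47)
river: ρ → (47,44,-8)
river: ρ → (-8,52,23)
closes: descent 2, river 8
min |a| on river = 5

5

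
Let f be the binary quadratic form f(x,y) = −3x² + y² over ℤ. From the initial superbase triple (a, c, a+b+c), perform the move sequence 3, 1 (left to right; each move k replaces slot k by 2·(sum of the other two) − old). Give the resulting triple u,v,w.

start (-3,1,-2) = (f(1,0),f(0,1),f(1,1))
replace slot 3: 2·((-3)+1) − (-2) = -2 → (-3,1,-2)
replace slot 1: 2·(1+(-2)) − (-3) = 1 → (1,1,-2)

1,1,-2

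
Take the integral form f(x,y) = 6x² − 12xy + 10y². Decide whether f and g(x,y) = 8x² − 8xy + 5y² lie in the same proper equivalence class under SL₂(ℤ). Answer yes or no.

D₁ = -96, D₂ = -96
f: translate: b→0 (≡-12 mod 12), so (6,-12,10)→(6,0,4)
f: flip: (6,0,4)→(4,0,6)
f: reduced (well bottom): (4,0,6) with a≤c, −a<b≤a
g: translate: b→8 (≡-8 mod 16), so (8,-8,5)→(8,8,5)
g: flip: (8,8,5)→(5,-8,8)
g: translate: b→2 (≡-8 mod 10), so (5,-8,8)→(5,2,5)
g: reduced (well bottom): (5,2,5) with a≤c, −a<b≤a
reduced forms (4, 0, 6) vs (5, 2, 5) ⇒ inequivalent

no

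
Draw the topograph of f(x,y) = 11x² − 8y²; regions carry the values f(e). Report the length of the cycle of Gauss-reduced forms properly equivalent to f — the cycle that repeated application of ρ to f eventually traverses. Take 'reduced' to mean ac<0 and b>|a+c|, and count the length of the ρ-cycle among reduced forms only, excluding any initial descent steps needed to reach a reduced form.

D = 352, ⌊√D⌋ = 18
descent: ρ → (-8,16,3)  [lands on river]
river: ρ → (3,14,-13)
river: ρ → (-13,12,4)
river: ρ → (4,12,-13)
river: ρ → (-13,14,3)
river: ρ → (3,16,-8)
ρ-cycle length = 6 (tail of 1 descent step not counted)

6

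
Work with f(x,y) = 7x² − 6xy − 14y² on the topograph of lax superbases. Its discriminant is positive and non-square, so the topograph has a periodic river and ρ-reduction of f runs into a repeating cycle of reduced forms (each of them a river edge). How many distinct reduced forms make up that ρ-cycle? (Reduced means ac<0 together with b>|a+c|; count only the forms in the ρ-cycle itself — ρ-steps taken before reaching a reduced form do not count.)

D = 428, ⌊√D⌋ = 20
descent: ρ → (-14,6,7)
descent: ρ → (7,8,-13)  [lands on river]
river: ρ → (-13,18,2)
river: ρ → (2,18,-13)
river: ρ → (-13,8,7)
river: ρ → (7,20,-1)
river: ρ → (-1,20,7)
ρ-cycle length = 6 (tail of 2 descent steps not counted)

6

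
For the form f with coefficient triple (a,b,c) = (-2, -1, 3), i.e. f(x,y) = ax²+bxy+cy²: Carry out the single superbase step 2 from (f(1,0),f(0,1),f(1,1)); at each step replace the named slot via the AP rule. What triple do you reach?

start (-2,3,0) = (f(1,0),f(0,1),f(1,1))
replace slot 2: 2·((-2)+0) − 3 = -7 → (-2,-7,0)

-2,-7,0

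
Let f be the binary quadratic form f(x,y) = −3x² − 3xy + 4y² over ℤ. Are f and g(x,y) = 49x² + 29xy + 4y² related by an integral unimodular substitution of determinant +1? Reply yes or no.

D₁ = 57, D₂ = 57
river cycle of f (length 6): (4, 3, -3), (-3, 3, 4), (4, 5, -2), (-2, 7, 1), (1, 7, -2), (-2, 5, 4)
river cycle of g (length 6): (4, 3, -3), (-3, 3, 4), (4, 5, -2), (-2, 7, 1), (1, 7, -2), (-2, 5, 4)
cycles coincide ⇒ equivalent

yes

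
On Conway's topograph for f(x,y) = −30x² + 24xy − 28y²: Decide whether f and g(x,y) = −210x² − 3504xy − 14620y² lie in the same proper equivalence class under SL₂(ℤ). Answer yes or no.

D₁ = -2784, D₂ = -2784
f is negative-definite; reduce −f:
−f: flip: (30,-24,28)→(28,24,30)
−f: reduced (well bottom): (28,24,30) with a≤c, −a<b≤a
flip sign back: reduced form of f is (-28,-24,-30)
g is negative-definite; reduce −g:
−g: translate: b→144 (≡3504 mod 420), so (210,3504,14620)→(210,144,28)
−g: flip: (210,144,28)→(28,-144,210)
−g: translate: b→24 (≡-144 mod 56), so (28,-144,210)→(28,24,30)
−g: reduced (well bottom): (28,24,30) with a≤c, −a<b≤a
flip sign back: reduced form of g is (-28,-24,-30)
reduced forms (-28, -24, -30) vs (-28, -24, -30) ⇒ equivalent

yes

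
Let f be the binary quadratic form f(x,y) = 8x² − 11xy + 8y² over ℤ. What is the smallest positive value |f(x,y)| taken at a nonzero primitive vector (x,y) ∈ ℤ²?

translate: b→5 (≡-11 mod 16), so (8,-11,8)→(8,5,5)
flip: (8,5,5)→(5,-5,8)
translate: b→5 (≡-5 mod 10), so (5,-5,8)→(5,5,8)
reduced (well bottom): (5,5,8) with a≤c, −a<b≤a
well minimum = a = 5

5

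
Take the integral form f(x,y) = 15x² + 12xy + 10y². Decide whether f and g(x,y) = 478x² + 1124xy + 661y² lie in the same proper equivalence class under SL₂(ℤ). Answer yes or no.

D₁ = -456, D₂ = -456
f: flip: (15,12,10)→(10,-12,15)
f: translate: b→8 (≡-12 mod 20), so (10,-12,15)→(10,8,13)
f: reduced (well bottom): (10,8,13) with a≤c, −a<b≤a
g: translate: b→168 (≡1124 mod 956), so (478,1124,661)→(478,168,15)
g: flip: (478,168,15)→(15,-168,478)
g: translate: b→12 (≡-168 mod 30), so (15,-168,478)→(15,12,10)
g: flip: (15,12,10)→(10,-12,15)
g: translate: b→8 (≡-12 mod 20), so (10,-12,15)→(10,8,13)
g: reduced (well bottom): (10,8,13) with a≤c, −a<b≤a
reduced forms (10, 8, 13) vs (10, 8, 13) ⇒ equivalent

yes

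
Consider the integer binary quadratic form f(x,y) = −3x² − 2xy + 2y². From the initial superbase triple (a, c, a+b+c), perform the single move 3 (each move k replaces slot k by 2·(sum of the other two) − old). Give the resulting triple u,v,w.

start (-3,2,-3) = (f(1,0),f(0,1),f(1,1))
replace slot 3: 2·((-3)+2) − (-3) = 1 → (-3,2,1)

-3,2,1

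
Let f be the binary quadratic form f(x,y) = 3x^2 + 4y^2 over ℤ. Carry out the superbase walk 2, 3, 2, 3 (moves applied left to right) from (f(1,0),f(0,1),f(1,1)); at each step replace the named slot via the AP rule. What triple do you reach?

start (3,4,7) = (f(1,0),f(0,1),f(1,1))
replace slot 2: 2·(3+7) − 4 = 16 → (3,16,7)
replace slot 3: 2·(3+16) − 7 = 31 → (3,16,31)
replace slot 2: 2·(3+31) − 16 = 52 → (3,52,31)
replace slot 3: 2·(3+52) − 31 = 79 → (3,52,79)

3,52,79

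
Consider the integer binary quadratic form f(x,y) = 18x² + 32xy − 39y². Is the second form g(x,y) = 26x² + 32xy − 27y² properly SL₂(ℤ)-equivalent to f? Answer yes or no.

D₁ = 3832, D₂ = 3832
river cycle of f (length 36): (-39, 46, 11), (11, 42, -47), (-47, 52, 6), (6, 56, -29), (-29, 60, 2), (2, 60, -29), (-29, 56, 6), (6, 52, -47), (-47, 42, 11), (11, 46, -39), … (26 more)
river cycle of g (length 36): (-27, 22, 31), (31, 40, -18), (-18, 32, 39), (39, 46, -11), (-11, 42, 47), (47, 52, -6), (-6, 56, 29), (29, 60, -2), (-2, 60, 29), (29, 56, -6), … (26 more)
cycles differ ⇒ inequivalent

no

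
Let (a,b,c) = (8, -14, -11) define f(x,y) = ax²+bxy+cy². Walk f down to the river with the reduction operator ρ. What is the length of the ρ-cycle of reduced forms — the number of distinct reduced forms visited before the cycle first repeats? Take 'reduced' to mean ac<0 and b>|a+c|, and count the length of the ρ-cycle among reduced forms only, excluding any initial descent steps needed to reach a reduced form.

D = 548, ⌊√D⌋ = 23
descent: ρ → (-11,14,8)  [lands on river]
river: ρ → (8,18,-7)
river: ρ → (-7,10,16)
river: ρ → (16,22,-1)
river: ρ → (-1,22,16)
river: ρ → (16,10,-7)
river: ρ → (-7,18,8)
river: ρ → (8,14,-11)
river: ρ → (-11,8,11)
river: ρ → (11,14,-8)
river: ρ → (-8,18,7)
river: ρ → (7,10,-16)
river: ρ → (-16,22,1)
river: ρ → (1,22,-16)
river: ρ → (-16,10,7)
river: ρ → (7,18,-8)
river: ρ → (-8,14,11)
river: ρ → (11,8,-11)
ρ-cycle length = 18 (tail of 1 descent step not counted)

18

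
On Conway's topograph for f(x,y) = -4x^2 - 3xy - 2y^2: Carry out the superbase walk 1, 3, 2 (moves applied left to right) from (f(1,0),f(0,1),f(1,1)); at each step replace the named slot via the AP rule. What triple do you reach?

start (-4,-2,-9) = (f(1,0),f(0,1),f(1,1))
replace slot 1: 2·((-2)+(-9)) − (-4) = -18 → (-18,-2,-9)
replace slot 3: 2·((-18)+(-2)) − (-9) = -31 → (-18,-2,-31)
replace slot 2: 2·((-18)+(-31)) − (-2) = -96 → (-18,-96,-31)

-18,-96,-31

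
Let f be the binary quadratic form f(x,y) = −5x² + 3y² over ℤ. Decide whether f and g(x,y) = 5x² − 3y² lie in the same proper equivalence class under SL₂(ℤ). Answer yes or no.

D₁ = 60, D₂ = 60
river cycle of f (length 2): (3, 6, -2), (-2, 6, 3)
river cycle of g (length 2): (-3, 6, 2), (2, 6, -3)
cycles differ ⇒ inequivalent

no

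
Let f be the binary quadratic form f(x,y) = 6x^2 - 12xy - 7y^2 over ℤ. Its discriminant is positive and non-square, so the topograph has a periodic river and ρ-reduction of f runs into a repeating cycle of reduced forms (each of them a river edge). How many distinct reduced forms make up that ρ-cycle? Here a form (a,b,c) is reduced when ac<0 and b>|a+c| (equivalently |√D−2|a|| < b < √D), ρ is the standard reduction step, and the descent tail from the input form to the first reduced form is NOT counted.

D = 312, ⌊√D⌋ = 17
descent: ρ → (-7,12,6)  [lands on river]
river: ρ → (6,12,-7)
river: ρ → (-7,16,2)
river: ρ → (2,16,-7)
ρ-cycle length = 4 (tail of 1 descent step not counted)

4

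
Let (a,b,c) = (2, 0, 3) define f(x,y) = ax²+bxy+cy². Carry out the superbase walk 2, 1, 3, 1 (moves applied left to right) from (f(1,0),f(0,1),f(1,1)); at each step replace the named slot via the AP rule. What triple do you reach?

start (2,3,5) = (f(1,0),f(0,1),f(1,1))
replace slot 2: 2·(2+5) − 3 = 11 → (2,11,5)
replace slot 1: 2·(11+5) − 2 = 30 → (30,11,5)
replace slot 3: 2·(30+11) − 5 = 77 → (30,11,77)
replace slot 1: 2·(11+77) − 30 = 146 → (146,11,77)

146,11,77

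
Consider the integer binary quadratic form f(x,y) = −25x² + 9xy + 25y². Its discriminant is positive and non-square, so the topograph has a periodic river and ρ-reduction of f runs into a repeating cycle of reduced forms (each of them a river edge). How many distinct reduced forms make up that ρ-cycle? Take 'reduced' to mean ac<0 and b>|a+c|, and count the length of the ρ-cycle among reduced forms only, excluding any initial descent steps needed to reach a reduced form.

D = 2581, ⌊√D⌋ = 50
river: ρ → (25,41,-9)
river: ρ → (-9,49,5)
river: ρ → (5,41,-45)
river: ρ → (-45,49,1)
river: ρ → (1,49,-45)
river: ρ → (-45,41,5)
river: ρ → (5,49,-9)
river: ρ → (-9,41,25)
river: ρ → (25,9,-25)
river: ρ → (-25,41,9)
river: ρ → (9,49,-5)
river: ρ → (-5,41,45)
river: ρ → (45,49,-1)
river: ρ → (-1,49,45)
river: ρ → (45,41,-5)
river: ρ → (-5,49,9)
river: ρ → (9,41,-25)
river: ρ → (-25,9,25)
ρ-cycle length = 18 (tail of 0 descent steps not counted)

18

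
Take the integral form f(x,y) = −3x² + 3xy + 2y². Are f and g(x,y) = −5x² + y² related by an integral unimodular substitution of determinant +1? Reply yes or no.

D₁ = 33, D₂ = 20
discriminants differ ⇒ not SL₂(ℤ)-equivalent

no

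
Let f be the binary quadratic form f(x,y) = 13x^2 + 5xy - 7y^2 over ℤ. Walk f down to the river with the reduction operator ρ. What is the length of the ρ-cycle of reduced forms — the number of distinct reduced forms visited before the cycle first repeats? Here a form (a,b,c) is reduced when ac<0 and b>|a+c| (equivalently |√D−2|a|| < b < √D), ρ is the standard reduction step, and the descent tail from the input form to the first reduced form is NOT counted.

D = 389, ⌊√D⌋ = 19
descent: ρ → (-7,9,11)  [lands on river]
river: ρ → (11,13,-5)
river: ρ → (-5,17,5)
river: ρ → (5,13,-11)
river: ρ → (-11,9,7)
river: ρ → (7,19,-1)
river: ρ → (-1,19,7)
river: ρ → (7,9,-11)
river: ρ → (-11,13,5)
river: ρ → (5,17,-5)
river: ρ → (-5,13,11)
river: ρ → (11,9,-7)
river: ρ → (-7,19,1)
river: ρ → (1,19,-7)
ρ-cycle length = 14 (tail of 1 descent step not counted)

14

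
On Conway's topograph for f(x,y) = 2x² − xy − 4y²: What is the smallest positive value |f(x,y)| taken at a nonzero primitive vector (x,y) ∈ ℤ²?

descent: ρ → (-4,1,2)
descent: ρ → (2,3,-3)  [lands on river]
river: ρ → (-3,3,2)
river: ρ → (2,5,-1)
river: ρ → (-1,5,2)
closes: descent 2, river 4
min |a| on river = 1

1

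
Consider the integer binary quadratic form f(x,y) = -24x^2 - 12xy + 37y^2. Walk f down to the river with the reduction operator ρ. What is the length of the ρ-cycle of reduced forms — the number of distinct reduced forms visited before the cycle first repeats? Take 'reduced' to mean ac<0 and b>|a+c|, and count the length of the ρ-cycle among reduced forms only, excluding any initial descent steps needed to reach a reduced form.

D = 3696, ⌊√D⌋ = 60
descent: ρ → (37,12,-24)
descent: ρ → (-24,36,25)  [lands on river]
river: ρ → (25,14,-35)
river: ρ → (-35,56,4)
river: ρ → (4,56,-35)
river: ρ → (-35,14,25)
river: ρ → (25,36,-24)
river: ρ → (-24,60,1)
river: ρ → (1,60,-24)
ρ-cycle length = 8 (tail of 2 descent steps not counted)

8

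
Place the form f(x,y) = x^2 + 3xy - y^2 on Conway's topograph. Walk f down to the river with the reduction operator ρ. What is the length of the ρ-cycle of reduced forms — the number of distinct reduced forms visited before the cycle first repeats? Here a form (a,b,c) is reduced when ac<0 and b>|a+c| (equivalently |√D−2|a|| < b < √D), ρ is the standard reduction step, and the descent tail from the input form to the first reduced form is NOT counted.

D = 13, ⌊√D⌋ = 3
river: ρ → (-1,3,1)
river: ρ → (1,3,-1)
ρ-cycle length = 2 (tail of 0 descent steps not counted)

2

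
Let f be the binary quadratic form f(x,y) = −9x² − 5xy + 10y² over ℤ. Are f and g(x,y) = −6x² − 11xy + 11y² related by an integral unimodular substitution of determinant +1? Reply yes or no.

D₁ = 385, D₂ = 385
river cycle of f (length 12): (10, 5, -9), (-9, 13, 6), (6, 11, -11), (-11, 11, 6), (6, 13, -9), (-9, 5, 10), (10, 15, -4), (-4, 17, 6), (6, 19, -1), (-1, 19, 6), … (2 more)
river cycle of g (length 12): (11, 11, -6), (-6, 13, 9), (9, 5, -10), (-10, 15, 4), (4, 17, -6), (-6, 19, 1), (1, 19, -6), (-6, 17, 4), (4, 15, -10), (-10, 5, 9), … (2 more)
cycles differ ⇒ inequivalent

no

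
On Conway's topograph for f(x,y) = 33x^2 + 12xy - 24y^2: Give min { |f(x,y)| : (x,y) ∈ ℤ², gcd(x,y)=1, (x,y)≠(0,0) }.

river: ρ → (-24,36,21)
river: ρ → (21,48,-12)
river: ρ → (-12,48,21)
river: ρ → (21,36,-24)
river: ρ → (-24,12,33)
river: ρ → (33,54,-3)
river: ρ → (-3,54,33)
river: ρ → (33,12,-24)
closes: descent 0, river 8
min |a| on river = 3

3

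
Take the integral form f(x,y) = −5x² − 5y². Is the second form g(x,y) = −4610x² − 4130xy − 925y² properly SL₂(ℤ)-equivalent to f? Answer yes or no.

D₁ = -100, D₂ = -100
f is negative-definite; reduce −f:
−f: reduced (well bottom): (5,0,5) with a≤c, −a<b≤a
flip sign back: reduced form of f is (-5,0,-5)
g is negative-definite; reduce −g:
−g: flip: (4610,4130,925)→(925,-4130,4610)
−g: translate: b→-430 (≡-4130 mod 1850), so (925,-4130,4610)→(925,-430,50)
−g: flip: (925,-430,50)→(50,430,925)
−g: translate: b→30 (≡430 mod 100), so (50,430,925)→(50,30,5)
−g: flip: (50,30,5)→(5,-30,50)
−g: translate: b→0 (≡-30 mod 10), so (5,-30,50)→(5,0,5)
−g: reduced (well bottom): (5,0,5) with a≤c, −a<b≤a
flip sign back: reduced form of g is (-5,0,-5)
reduced forms (-5, 0, -5) vs (-5, 0, -5) ⇒ equivalent

yes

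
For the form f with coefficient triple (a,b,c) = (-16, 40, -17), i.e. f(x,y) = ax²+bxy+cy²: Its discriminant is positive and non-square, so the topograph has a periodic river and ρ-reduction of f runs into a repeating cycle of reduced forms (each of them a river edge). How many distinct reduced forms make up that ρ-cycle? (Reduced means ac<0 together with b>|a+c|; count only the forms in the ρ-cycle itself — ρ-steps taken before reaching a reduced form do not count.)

D = 512, ⌊√D⌋ = 22
descent: ρ → (-17,-6,7)
descent: ρ → (7,20,-4)  [lands on river]
river: ρ → (-4,20,7)
river: ρ → (7,22,-1)
river: ρ → (-1,22,7)
ρ-cycle length = 4 (tail of 2 descent steps not counted)

4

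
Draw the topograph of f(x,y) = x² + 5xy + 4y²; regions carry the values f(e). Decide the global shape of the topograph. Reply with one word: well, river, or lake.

D = b²−4ac = 5² − 4·1·4 = 9
D = 3² is a perfect square ⇒ form factors over ℤ ⇒ lakes

lake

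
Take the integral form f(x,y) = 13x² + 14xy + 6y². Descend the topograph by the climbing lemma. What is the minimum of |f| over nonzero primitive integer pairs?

translate: b→-12 (≡14 mod 26), so (13,14,6)→(13,-12,5)
flip: (13,-12,5)→(5,12,13)
translate: b→2 (≡12 mod 10), so (5,12,13)→(5,2,6)
reduced (well bottom): (5,2,6) with a≤c, −a<b≤a
well minimum = a = 5

5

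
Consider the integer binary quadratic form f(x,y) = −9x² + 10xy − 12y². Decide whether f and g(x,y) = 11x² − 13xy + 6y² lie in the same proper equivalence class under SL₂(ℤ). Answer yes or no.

D₁ = -332, D₂ = -95
discriminants differ ⇒ not SL₂(ℤ)-equivalent

no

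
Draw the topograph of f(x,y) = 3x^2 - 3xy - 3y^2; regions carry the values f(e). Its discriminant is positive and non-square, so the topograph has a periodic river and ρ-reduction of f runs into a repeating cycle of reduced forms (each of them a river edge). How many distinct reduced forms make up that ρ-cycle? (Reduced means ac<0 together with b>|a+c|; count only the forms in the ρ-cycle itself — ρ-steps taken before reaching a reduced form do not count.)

D = 45, ⌊√D⌋ = 6
descent: ρ → (-3,3,3)  [lands on river]
river: ρ → (3,3,-3)
ρ-cycle length = 2 (tail of 1 descent step not counted)

2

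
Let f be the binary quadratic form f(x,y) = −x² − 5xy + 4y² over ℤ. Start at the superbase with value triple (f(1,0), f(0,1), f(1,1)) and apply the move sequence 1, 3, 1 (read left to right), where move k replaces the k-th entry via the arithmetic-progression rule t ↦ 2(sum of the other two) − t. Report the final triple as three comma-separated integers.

start (-1,4,-2) = (f(1,0),f(0,1),f(1,1))
replace slot 1: 2·(4+(-2)) − (-1) = 5 → (5,4,-2)
replace slot 3: 2·(5+4) − (-2) = 20 → (5,4,20)
replace slot 1: 2·(4+20) − 5 = 43 → (43,4,20)

43,4,20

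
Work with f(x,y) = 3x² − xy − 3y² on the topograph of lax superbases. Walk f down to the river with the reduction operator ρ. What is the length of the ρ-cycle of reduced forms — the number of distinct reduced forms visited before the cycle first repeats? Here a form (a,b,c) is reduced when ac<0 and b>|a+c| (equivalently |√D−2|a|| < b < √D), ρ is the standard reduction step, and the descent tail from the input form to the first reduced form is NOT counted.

D = 37, ⌊√D⌋ = 6
descent: ρ → (-3,1,3)  [lands on river]
river: ρ → (3,5,-1)
river: ρ → (-1,5,3)
river: ρ → (3,1,-3)
river: ρ → (-3,5,1)
river: ρ → (1,5,-3)
ρ-cycle length = 6 (tail of 1 descent step not counted)

6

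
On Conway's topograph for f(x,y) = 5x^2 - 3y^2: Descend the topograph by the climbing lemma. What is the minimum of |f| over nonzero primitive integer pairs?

descent: ρ → (-3,6,2)  [lands on river]
river: ρ → (2,6,-3)
closes: descent 1, river 2
min |a| on river = 2

2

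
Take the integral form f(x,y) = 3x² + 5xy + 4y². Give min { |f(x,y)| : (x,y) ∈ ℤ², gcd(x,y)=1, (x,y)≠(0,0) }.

translate: b→-1 (≡5 mod 6), so (3,5,4)→(3,-1,2)
flip: (3,-1,2)→(2,1,3)
reduced (well bottom): (2,1,3) with a≤c, −a<b≤a
well minimum = a = 2

2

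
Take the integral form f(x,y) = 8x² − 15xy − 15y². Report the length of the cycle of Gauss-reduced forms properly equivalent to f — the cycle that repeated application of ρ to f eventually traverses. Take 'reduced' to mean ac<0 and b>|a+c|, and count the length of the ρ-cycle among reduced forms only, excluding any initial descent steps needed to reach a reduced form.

D = 705, ⌊√D⌋ = 26
descent: ρ → (-15,15,8)  [lands on river]
river: ρ → (8,17,-13)
river: ρ → (-13,9,12)
river: ρ → (12,15,-10)
river: ρ → (-10,25,2)
river: ρ → (2,23,-22)
river: ρ → (-22,21,3)
river: ρ → (3,21,-22)
river: ρ → (-22,23,2)
river: ρ → (2,25,-10)
river: ρ → (-10,15,12)
river: ρ → (12,9,-13)
river: ρ → (-13,17,8)
river: ρ → (8,15,-15)
ρ-cycle length = 14 (tail of 1 descent step not counted)

14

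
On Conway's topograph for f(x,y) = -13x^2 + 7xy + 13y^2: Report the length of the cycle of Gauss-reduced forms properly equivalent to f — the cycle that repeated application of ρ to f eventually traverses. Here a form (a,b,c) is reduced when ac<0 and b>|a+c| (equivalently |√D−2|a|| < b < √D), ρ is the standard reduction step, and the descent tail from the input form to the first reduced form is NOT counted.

D = 725, ⌊√D⌋ = 26
river: ρ → (13,19,-7)
river: ρ → (-7,23,7)
river: ρ → (7,19,-13)
river: ρ → (-13,7,13)
ρ-cycle length = 4 (tail of 0 descent steps not counted)

4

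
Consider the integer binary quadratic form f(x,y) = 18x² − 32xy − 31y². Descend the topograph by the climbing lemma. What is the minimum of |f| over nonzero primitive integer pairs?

descent: ρ → (-31,32,18)  [lands on river]
river: ρ → (18,40,-23)
river: ρ → (-23,52,6)
river: ρ → (6,56,-5)
river: ρ → (-5,54,17)
river: ρ → (17,48,-14)
river: ρ → (-14,36,35)
river: ρ → (35,34,-15)
river: ρ → (-15,56,2)
river: ρ → (2,56,-15)
river: ρ → (-15,34,35)
river: ρ → (35,36,-14)
river: ρ → (-14,48,17)
river: ρ → (17,54,-5)
river: ρ → (-5,56,6)
river: ρ → (6,52,-23)
river: ρ → (-23,40,18)
river: ρ → (18,32,-31)
river: ρ → (-31,30,19)
river: ρ → (19,46,-15)
river: ρ → (-15,44,22)
river: ρ → (22,44,-15)
river: ρ → (-15,46,19)
river: ρ → (19,30,-31)
closes: descent 1, river 24
min |a| on river = 2

2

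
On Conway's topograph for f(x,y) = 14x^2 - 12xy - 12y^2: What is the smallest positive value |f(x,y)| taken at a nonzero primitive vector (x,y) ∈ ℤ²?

descent: ρ → (-12,12,14)  [lands on river]
river: ρ → (14,16,-10)
river: ρ → (-10,24,6)
river: ρ → (6,24,-10)
river: ρ → (-10,16,14)
river: ρ → (14,12,-12)
closes: descent 1, river 6
min |a| on river = 6

6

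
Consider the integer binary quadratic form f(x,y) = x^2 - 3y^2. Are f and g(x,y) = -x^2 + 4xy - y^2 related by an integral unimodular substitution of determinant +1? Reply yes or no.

D₁ = 12, D₂ = 12
river cycle of f (length 2): (1, 2, -2), (-2, 2, 1)
river cycle of g (length 2): (-1, 2, 2), (2, 2, -1)
cycles differ ⇒ inequivalent

no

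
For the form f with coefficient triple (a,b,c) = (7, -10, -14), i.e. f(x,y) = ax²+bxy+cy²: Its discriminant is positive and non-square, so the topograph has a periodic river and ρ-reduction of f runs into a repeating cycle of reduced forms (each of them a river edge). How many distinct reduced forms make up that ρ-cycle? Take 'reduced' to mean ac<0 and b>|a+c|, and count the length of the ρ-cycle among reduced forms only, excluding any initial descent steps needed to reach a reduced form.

D = 492, ⌊√D⌋ = 22
descent: ρ → (-14,10,7)  [lands on river]
river: ρ → (7,18,-6)
river: ρ → (-6,18,7)
river: ρ → (7,10,-14)
river: ρ → (-14,18,3)
river: ρ → (3,18,-14)
ρ-cycle length = 6 (tail of 1 descent step not counted)

6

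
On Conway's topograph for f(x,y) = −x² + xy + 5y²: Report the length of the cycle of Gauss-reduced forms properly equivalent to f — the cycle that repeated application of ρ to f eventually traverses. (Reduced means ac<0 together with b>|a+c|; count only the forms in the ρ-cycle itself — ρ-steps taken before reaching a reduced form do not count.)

D = 21, ⌊√D⌋ = 4
descent: ρ → (5,-1,-1)
descent: ρ → (-1,3,3)  [lands on river]
river: ρ → (3,3,-1)
ρ-cycle length = 2 (tail of 2 descent steps not counted)

2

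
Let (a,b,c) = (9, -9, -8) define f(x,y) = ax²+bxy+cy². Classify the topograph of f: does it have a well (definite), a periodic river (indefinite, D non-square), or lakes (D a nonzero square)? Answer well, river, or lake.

D = b²−4ac = (-9)² − 4·9·(-8) = 369
D > 0 non-square ⇒ indefinite ⇒ periodic river

river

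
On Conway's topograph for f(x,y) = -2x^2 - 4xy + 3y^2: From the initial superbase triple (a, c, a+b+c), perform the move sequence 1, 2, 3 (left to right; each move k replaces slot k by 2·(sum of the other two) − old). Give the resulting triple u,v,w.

start (-2,3,-3) = (f(1,0),f(0,1),f(1,1))
replace slot 1: 2·(3+(-3)) − (-2) = 2 → (2,3,-3)
replace slot 2: 2·(2+(-3)) − 3 = -5 → (2,-5,-3)
replace slot 3: 2·(2+(-5)) − (-3) = -3 → (2,-5,-3)

2,-5,-3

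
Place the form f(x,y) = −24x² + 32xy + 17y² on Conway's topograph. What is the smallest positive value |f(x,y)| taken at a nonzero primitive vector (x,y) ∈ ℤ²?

river: ρ → (17,36,-20)
river: ρ → (-20,44,9)
river: ρ → (9,46,-15)
river: ρ → (-15,44,12)
river: ρ → (12,28,-39)
river: ρ → (-39,50,1)
river: ρ → (1,50,-39)
river: ρ → (-39,28,12)
river: ρ → (12,44,-15)
river: ρ → (-15,46,9)
river: ρ → (9,44,-20)
river: ρ → (-20,36,17)
river: ρ → (17,32,-24)
river: ρ → (-24,16,25)
river: ρ → (25,34,-15)
river: ρ → (-15,26,33)
river: ρ → (33,40,-8)
river: ρ → (-8,40,33)
river: ρ → (33,26,-15)
river: ρ → (-15,34,25)
river: ρ → (25,16,-24)
river: ρ → (-24,32,17)
closes: descent 0, river 22
min |a| on river = 1

1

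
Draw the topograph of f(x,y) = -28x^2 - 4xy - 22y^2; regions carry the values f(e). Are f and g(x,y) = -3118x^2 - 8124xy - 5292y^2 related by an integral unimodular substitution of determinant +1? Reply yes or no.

D₁ = -2448, D₂ = -2448
f is negative-definite; reduce −f:
−f: flip: (28,4,22)→(22,-4,28)
−f: reduced (well bottom): (22,-4,28) with a≤c, −a<b≤a
flip sign back: reduced form of f is (-22,4,-28)
g is negative-definite; reduce −g:
−g: translate: b→1888 (≡8124 mod 6236), so (3118,8124,5292)→(3118,1888,286)
−g: flip: (3118,1888,286)→(286,-1888,3118)
−g: translate: b→-172 (≡-1888 mod 572), so (286,-1888,3118)→(286,-172,28)
−g: flip: (286,-172,28)→(28,172,286)
−g: translate: b→4 (≡172 mod 56), so (28,172,286)→(28,4,22)
−g: flip: (28,4,22)→(22,-4,28)
−g: reduced (well bottom): (22,-4,28) with a≤c, −a<b≤a
flip sign back: reduced form of g is (-22,4,-28)
reduced forms (-22, 4, -28) vs (-22, 4, -28) ⇒ equivalent

yes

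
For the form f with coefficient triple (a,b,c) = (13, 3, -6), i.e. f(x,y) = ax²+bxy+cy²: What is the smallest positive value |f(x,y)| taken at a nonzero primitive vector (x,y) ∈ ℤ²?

descent: ρ → (-6,9,10)  [lands on river]
river: ρ → (10,11,-5)
river: ρ → (-5,9,12)
river: ρ → (12,15,-2)
river: ρ → (-2,17,4)
river: ρ → (4,15,-6)
closes: descent 1, river 6
min |a| on river = 2

2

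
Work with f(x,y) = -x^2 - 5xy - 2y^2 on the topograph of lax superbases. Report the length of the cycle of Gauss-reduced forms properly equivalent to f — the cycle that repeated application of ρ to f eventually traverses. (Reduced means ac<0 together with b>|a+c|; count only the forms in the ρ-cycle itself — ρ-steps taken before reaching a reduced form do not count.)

D = 17, ⌊√D⌋ = 4
descent: ρ → (-2,1,2)  [lands on river]
river: ρ → (2,3,-1)
river: ρ → (-1,3,2)
river: ρ → (2,1,-2)
river: ρ → (-2,3,1)
river: ρ → (1,3,-2)
ρ-cycle length = 6 (tail of 1 descent step not counted)

6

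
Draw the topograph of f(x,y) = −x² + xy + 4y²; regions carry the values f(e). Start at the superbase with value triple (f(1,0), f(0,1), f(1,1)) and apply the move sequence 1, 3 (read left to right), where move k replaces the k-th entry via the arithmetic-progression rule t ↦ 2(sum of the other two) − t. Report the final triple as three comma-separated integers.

start (-1,4,4) = (f(1,0),f(0,1),f(1,1))
replace slot 1: 2·(4+4) − (-1) = 17 → (17,4,4)
replace slot 3: 2·(17+4) − 4 = 38 → (17,4,38)

17,4,38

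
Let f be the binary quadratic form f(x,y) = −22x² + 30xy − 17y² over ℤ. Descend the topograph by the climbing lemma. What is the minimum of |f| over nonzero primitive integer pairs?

translate: b→14 (≡-30 mod 44), so (22,-30,17)→(22,14,9)
flip: (22,14,9)→(9,-14,22)
translate: b→4 (≡-14 mod 18), so (9,-14,22)→(9,4,17)
reduced (well bottom): (9,4,17) with a≤c, −a<b≤a
well minimum |f| = |-9| = 9 (negative-definite)

9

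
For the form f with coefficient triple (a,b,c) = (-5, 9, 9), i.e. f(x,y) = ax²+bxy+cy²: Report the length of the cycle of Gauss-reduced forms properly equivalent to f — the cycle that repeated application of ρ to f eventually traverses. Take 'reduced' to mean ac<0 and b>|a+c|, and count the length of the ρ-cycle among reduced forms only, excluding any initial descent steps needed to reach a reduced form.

D = 261, ⌊√D⌋ = 16
river: ρ → (9,9,-5)
river: ρ → (-5,11,7)
river: ρ → (7,3,-9)
river: ρ → (-9,15,1)
river: ρ → (1,15,-9)
river: ρ → (-9,3,7)
river: ρ → (7,11,-5)
river: ρ → (-5,9,9)
ρ-cycle length = 8 (tail of 0 descent steps not counted)

8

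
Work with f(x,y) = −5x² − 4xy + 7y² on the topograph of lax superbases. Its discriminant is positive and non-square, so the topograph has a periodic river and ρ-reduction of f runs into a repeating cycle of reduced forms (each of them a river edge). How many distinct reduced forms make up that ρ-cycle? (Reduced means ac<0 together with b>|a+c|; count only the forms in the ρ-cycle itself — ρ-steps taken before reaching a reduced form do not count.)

D = 156, ⌊√D⌋ = 12
descent: ρ → (7,4,-5)  [lands on river]
river: ρ → (-5,6,6)
river: ρ → (6,6,-5)
river: ρ → (-5,4,7)
river: ρ → (7,10,-2)
river: ρ → (-2,10,7)
ρ-cycle length = 6 (tail of 1 descent step not counted)

6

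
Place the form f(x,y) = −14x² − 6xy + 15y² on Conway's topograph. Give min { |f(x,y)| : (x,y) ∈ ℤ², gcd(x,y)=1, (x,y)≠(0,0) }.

descent: ρ → (15,6,-14)  [lands on river]
river: ρ → (-14,22,7)
river: ρ → (7,20,-17)
river: ρ → (-17,14,10)
river: ρ → (10,26,-5)
river: ρ → (-5,24,15)
closes: descent 1, river 6
min |a| on river = 5

5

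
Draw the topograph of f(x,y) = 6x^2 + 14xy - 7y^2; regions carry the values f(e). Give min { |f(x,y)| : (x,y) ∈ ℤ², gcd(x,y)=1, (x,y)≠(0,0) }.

river: ρ → (-7,14,6)
river: ρ → (6,10,-11)
river: ρ → (-11,12,5)
river: ρ → (5,18,-2)
river: ρ → (-2,18,5)
river: ρ → (5,12,-11)
river: ρ → (-11,10,6)
river: ρ → (6,14,-7)
closes: descent 0, river 8
min |a| on river = 2

2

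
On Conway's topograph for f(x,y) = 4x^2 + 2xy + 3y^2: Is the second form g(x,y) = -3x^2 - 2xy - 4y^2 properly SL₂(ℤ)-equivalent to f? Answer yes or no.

D₁ = -44, D₂ = -44
f: flip: (4,2,3)→(3,-2,4)
f: reduced (well bottom): (3,-2,4) with a≤c, −a<b≤a
g is negative-definite; reduce −g:
−g: reduced (well bottom): (3,2,4) with a≤c, −a<b≤a
flip sign back: reduced form of g is (-3,-2,-4)
reduced forms (3, -2, 4) vs (-3, -2, -4) ⇒ inequivalent

no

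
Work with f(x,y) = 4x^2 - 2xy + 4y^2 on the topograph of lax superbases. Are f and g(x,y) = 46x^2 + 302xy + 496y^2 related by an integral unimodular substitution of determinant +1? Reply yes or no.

D₁ = -60, D₂ = -60
f: flip: (4,-2,4)→(4,2,4)
f: reduced (well bottom): (4,2,4) with a≤c, −a<b≤a
g: translate: b→26 (≡302 mod 92), so (46,302,496)→(46,26,4)
g: flip: (46,26,4)→(4,-26,46)
g: translate: b→-2 (≡-26 mod 8), so (4,-26,46)→(4,-2,4)
g: flip: (4,-2,4)→(4,2,4)
g: reduced (well bottom): (4,2,4) with a≤c, −a<b≤a
reduced forms (4, 2, 4) vs (4, 2, 4) ⇒ equivalent

yes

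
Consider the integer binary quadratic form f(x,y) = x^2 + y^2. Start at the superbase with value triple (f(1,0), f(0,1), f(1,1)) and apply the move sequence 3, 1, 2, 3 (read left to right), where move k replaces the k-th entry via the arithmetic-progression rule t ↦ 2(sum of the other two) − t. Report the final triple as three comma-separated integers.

start (1,1,2) = (f(1,0),f(0,1),f(1,1))
replace slot 3: 2·(1+1) − 2 = 2 → (1,1,2)
replace slot 1: 2·(1+2) − 1 = 5 → (5,1,2)
replace slot 2: 2·(5+2) − 1 = 13 → (5,13,2)
replace slot 3: 2·(5+13) − 2 = 34 → (5,13,34)

5,13,34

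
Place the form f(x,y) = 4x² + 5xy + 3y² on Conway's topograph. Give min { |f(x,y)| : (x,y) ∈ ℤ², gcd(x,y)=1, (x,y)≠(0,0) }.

translate: b→-3 (≡5 mod 8), so (4,5,3)→(4,-3,2)
flip: (4,-3,2)→(2,3,4)
translate: b→-1 (≡3 mod 4), so (2,3,4)→(2,-1,3)
reduced (well bottom): (2,-1,3) with a≤c, −a<b≤a
well minimum = a = 2

2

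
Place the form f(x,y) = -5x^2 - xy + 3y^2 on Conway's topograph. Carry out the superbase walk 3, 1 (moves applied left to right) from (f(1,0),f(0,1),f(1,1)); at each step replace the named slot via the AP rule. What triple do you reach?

start (-5,3,-3) = (f(1,0),f(0,1),f(1,1))
replace slot 3: 2·((-5)+3) − (-3) = -1 → (-5,3,-1)
replace slot 1: 2·(3+(-1)) − (-5) = 9 → (9,3,-1)

9,3,-1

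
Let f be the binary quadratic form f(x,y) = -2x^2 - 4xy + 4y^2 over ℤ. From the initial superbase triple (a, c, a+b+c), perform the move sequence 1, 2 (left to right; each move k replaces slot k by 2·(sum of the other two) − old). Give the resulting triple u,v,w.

start (-2,4,-2) = (f(1,0),f(0,1),f(1,1))
replace slot 1: 2·(4+(-2)) − (-2) = 6 → (6,4,-2)
replace slot 2: 2·(6+(-2)) − 4 = 4 → (6,4,-2)

6,4,-2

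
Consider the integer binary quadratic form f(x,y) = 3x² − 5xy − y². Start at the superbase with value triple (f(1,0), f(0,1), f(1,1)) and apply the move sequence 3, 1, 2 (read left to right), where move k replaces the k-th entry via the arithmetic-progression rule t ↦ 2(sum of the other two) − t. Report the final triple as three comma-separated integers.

start (3,-1,-3) = (f(1,0),f(0,1),f(1,1))
replace slot 3: 2·(3+(-1)) − (-3) = 7 → (3,-1,7)
replace slot 1: 2·((-1)+7) − 3 = 9 → (9,-1,7)
replace slot 2: 2·(9+7) − (-1) = 33 → (9,33,7)

9,33,7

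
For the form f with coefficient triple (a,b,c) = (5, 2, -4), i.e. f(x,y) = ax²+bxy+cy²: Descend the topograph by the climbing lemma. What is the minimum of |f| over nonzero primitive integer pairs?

river: ρ → (-4,6,3)
river: ρ → (3,6,-4)
river: ρ → (-4,2,5)
river: ρ → (5,8,-1)
river: ρ → (-1,8,5)
river: ρ → (5,2,-4)
closes: descent 0, river 6
min |a| on river = 1

1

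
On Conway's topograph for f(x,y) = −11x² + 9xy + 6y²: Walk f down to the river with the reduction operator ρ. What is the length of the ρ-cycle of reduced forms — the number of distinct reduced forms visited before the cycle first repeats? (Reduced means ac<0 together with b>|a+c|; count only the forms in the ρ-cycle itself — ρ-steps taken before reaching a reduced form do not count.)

D = 345, ⌊√D⌋ = 18
river: ρ → (6,15,-5)
river: ρ → (-5,15,6)
river: ρ → (6,9,-11)
river: ρ → (-11,13,4)
river: ρ → (4,11,-14)
river: ρ → (-14,17,1)
river: ρ → (1,17,-14)
river: ρ → (-14,11,4)
river: ρ → (4,13,-11)
river: ρ → (-11,9,6)
ρ-cycle length = 10 (tail of 0 descent steps not counted)

10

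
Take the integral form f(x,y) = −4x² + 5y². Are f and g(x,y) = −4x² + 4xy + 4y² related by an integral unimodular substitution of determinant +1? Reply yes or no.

D₁ = 80, D₂ = 80
river cycle of f (length 2): (-4, 8, 1), (1, 8, -4)
river cycle of g (length 2): (4, 4, -4), (-4, 4, 4)
cycles differ ⇒ inequivalent

no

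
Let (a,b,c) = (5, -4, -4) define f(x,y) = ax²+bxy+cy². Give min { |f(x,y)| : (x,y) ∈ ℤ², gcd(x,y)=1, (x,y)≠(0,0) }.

descent: ρ → (-4,4,5)  [lands on river]
river: ρ → (5,6,-3)
river: ρ → (-3,6,5)
river: ρ → (5,4,-4)
closes: descent 1, river 4
min |a| on river = 3

3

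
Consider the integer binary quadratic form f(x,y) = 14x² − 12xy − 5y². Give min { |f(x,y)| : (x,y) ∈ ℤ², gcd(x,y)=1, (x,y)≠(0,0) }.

descent: ρ → (-5,12,14)  [lands on river]
river: ρ → (14,16,-3)
river: ρ → (-3,20,2)
river: ρ → (2,20,-3)
river: ρ → (-3,16,14)
river: ρ → (14,12,-5)
river: ρ → (-5,18,5)
river: ρ → (5,12,-14)
river: ρ → (-14,16,3)
river: ρ → (3,20,-2)
river: ρ → (-2,20,3)
river: ρ → (3,16,-14)
river: ρ → (-14,12,5)
river: ρ → (5,18,-5)
closes: descent 1, river 14
min |a| on river = 2

2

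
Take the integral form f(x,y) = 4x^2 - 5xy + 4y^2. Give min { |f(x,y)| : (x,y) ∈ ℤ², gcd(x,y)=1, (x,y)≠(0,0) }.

translate: b→3 (≡-5 mod 8), so (4,-5,4)→(4,3,3)
flip: (4,3,3)→(3,-3,4)
translate: b→3 (≡-3 mod 6), so (3,-3,4)→(3,3,4)
reduced (well bottom): (3,3,4) with a≤c, −a<b≤a
well minimum = a = 3

3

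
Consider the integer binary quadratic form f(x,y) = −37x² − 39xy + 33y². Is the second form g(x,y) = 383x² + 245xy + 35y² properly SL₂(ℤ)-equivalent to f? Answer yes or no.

D₁ = 6405, D₂ = 6405
river cycle of f (length 10): (33, 39, -37), (-37, 35, 35), (35, 35, -37), (-37, 39, 33), (33, 27, -43), (-43, 59, 17), (17, 77, -7), (-7, 77, 17), (17, 59, -43), (-43, 27, 33)
river cycle of g (length 10): (35, 35, -37), (-37, 39, 33), (33, 27, -43), (-43, 59, 17), (17, 77, -7), (-7, 77, 17), (17, 59, -43), (-43, 27, 33), (33, 39, -37), (-37, 35, 35)
cycles coincide ⇒ equivalent

yes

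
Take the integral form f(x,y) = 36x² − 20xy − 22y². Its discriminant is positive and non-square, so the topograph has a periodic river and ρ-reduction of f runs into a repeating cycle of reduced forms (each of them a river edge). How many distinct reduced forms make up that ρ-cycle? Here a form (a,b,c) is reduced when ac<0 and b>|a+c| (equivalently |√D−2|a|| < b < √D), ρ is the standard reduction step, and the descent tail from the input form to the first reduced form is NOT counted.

D = 3568, ⌊√D⌋ = 59
descent: ρ → (-22,20,36)  [lands on river]
river: ρ → (36,52,-6)
river: ρ → (-6,56,18)
river: ρ → (18,52,-12)
river: ρ → (-12,44,34)
river: ρ → (34,24,-22)
ρ-cycle length = 6 (tail of 1 descent step not counted)

6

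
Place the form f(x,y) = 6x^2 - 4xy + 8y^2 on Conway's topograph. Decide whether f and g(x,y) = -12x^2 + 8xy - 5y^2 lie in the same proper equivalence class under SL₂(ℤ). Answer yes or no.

D₁ = -176, D₂ = -176
f: reduced (well bottom): (6,-4,8) with a≤c, −a<b≤a
g is negative-definite; reduce −g:
−g: flip: (12,-8,5)→(5,8,12)
−g: translate: b→-2 (≡8 mod 10), so (5,8,12)→(5,-2,9)
−g: reduced (well bottom): (5,-2,9) with a≤c, −a<b≤a
flip sign back: reduced form of g is (-5,2,-9)
reduced forms (6, -4, 8) vs (-5, 2, -9) ⇒ inequivalent

no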